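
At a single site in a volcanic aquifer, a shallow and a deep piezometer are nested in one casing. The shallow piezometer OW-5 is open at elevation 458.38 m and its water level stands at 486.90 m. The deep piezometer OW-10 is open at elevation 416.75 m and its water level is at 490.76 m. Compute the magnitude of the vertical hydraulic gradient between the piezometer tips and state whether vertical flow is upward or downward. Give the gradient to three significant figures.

|i_v| ≈ 0.0927; vertical flow is upward

Total head at OW-5: h = 486.90 m (water level in the standpipe).
Total head at OW-10: h = 490.76 m.
Δh = h(OW-5) − h(OW-10) = 486.90 − 490.76 = -3.86 m.
Vertical separation Δz = 458.38 − 416.75 = 41.63 m.
|i_v| = |Δh| / Δz = 3.86 / 41.63 = 0.0927.
Head is higher in the deep piezometer, so vertical flow is upward (discharge condition).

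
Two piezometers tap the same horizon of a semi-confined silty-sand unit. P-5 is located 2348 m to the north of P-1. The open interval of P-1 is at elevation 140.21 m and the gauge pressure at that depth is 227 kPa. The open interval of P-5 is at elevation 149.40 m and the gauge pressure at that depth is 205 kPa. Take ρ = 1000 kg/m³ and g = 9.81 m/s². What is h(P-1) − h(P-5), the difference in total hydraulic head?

Pressure head at P-1: ψ = P/(ρg) = 227×1000 / (1000 × 9.81) = 23.14 m.
Total head at P-1: h = z + ψ = 140.21 + 23.14 = 163.35 m.
Pressure head at P-5: ψ = P/(ρg) = 205×1000 / (1000 × 9.81) = 20.90 m.
Total head at P-5: h = z + ψ = 149.40 + 20.90 = 170.30 m.
Head difference: h(P-1) − h(P-5) = 163.35 − 170.30 = -6.95 m.

Δh ≈ -6.95 m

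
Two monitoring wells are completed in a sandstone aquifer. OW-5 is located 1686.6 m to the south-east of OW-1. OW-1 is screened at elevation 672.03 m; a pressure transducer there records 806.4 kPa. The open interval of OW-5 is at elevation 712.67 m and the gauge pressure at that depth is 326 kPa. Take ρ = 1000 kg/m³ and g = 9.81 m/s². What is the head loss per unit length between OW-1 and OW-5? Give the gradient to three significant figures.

Pressure head at OW-1: ψ = P/(ρg) = 806.4×1000 / (1000 × 9.81) = 82.20 m.
Total head at OW-1: h = z + ψ = 672.03 + 82.20 = 754.23 m.
Pressure head at OW-5: ψ = P/(ρg) = 326×1000 / (1000 × 9.81) = 33.23 m.
Total head at OW-5: h = z + ψ = 712.67 + 33.23 = 745.90 m.
Head difference: h(OW-1) − h(OW-5) = 754.23 − 745.90 = 8.33 m.
Hydraulic gradient: i = |Δh| / L = 8.33 / 1686.6 = 0.00494.

i ≈ 0.00494 m/m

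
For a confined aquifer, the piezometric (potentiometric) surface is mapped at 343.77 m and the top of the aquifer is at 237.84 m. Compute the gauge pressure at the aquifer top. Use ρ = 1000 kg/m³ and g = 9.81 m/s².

Pressure head at the aquifer top: ψ = h − z = 343.77 − 237.84 = 105.93 m.
P = ρgψ = 1000 × 9.81 × 105.93 = 1039173 Pa ≈ 1040 kPa.

P ≈ 1040 kPa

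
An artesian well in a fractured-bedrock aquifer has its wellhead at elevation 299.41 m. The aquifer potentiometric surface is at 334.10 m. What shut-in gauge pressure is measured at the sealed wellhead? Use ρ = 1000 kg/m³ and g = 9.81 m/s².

P ≈ 340 kPa

Head above the cap: Δh = 334.10 − 299.41 = 34.69 m.
P = ρgΔh = 1000 × 9.81 × 34.69 = 340309 Pa ≈ 340 kPa.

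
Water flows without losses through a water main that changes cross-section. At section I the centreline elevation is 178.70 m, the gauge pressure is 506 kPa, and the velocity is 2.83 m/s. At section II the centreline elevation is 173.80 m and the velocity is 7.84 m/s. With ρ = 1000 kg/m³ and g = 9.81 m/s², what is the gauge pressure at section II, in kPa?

Pressure head at I: ψ₁ = P₁/(ρg) = 506×1000 / (1000 × 9.81) = 51.58 m.
Velocity heads: v₁²/2g = 2.83²/19.62 = 0.408 m; v₂²/2g = 7.84²/19.62 = 3.133 m.
Total head H = z₁ + ψ₁ + v₁²/2g = 178.70 + 51.58 + 0.408 = 230.69 m.
ψ₂ = H − z₂ − v₂²/2g = 230.69 − 173.80 − 3.133 = 53.76 m.
P₂ = ρgψ₂ = 1000 × 9.81 × 53.76 ≈ 527 kPa.

P₂ ≈ 527 kPa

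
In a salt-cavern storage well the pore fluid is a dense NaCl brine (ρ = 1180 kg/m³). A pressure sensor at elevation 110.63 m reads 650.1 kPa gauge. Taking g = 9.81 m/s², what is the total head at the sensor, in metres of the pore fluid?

h ≈ 166.79 m

ψ = P/(ρg) = 650.1×1000 / (1180 × 9.81) = 56.16 m.
h = z + ψ = 110.63 + 56.16 = 166.79 m.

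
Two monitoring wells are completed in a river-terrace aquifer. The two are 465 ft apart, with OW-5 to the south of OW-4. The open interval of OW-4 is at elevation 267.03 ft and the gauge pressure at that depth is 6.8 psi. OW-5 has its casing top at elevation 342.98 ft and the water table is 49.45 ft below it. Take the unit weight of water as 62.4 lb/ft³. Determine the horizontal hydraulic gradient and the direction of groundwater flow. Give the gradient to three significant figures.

Pressure head at OW-4: ψ = 144·P/γ = 144 × 6.8 / 62.4 = 15.69 ft.
Total head at OW-4: h = z + ψ = 267.03 + 15.69 = 282.72 ft.
Total head at OW-5: h = 342.98 − 49.45 = 293.53 ft.
Head difference: h(OW-4) − h(OW-5) = 282.72 − 293.53 = -10.81 ft.
Hydraulic gradient: i = |Δh| / L = 10.81 / 465 = 0.0232.
Flow is from higher to lower head: from OW-5 toward OW-4, i.e. toward the north.

i ≈ 0.0232; groundwater flows toward the north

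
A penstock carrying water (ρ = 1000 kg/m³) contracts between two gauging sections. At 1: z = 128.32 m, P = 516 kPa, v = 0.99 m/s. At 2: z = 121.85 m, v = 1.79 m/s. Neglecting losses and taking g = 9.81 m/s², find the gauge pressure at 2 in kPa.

P₂ ≈ 578 kPa

Pressure head at 1: ψ₁ = P₁/(ρg) = 516×1000 / (1000 × 9.81) = 52.60 m.
Velocity heads: v₁²/2g = 0.99²/19.62 = 0.050 m; v₂²/2g = 1.79²/19.62 = 0.163 m.
Total head H = z₁ + ψ₁ + v₁²/2g = 128.32 + 52.60 + 0.050 = 180.97 m.
ψ₂ = H − z₂ − v₂²/2g = 180.97 − 121.85 − 0.163 = 58.96 m.
P₂ = ρgψ₂ = 1000 × 9.81 × 58.96 ≈ 578 kPa.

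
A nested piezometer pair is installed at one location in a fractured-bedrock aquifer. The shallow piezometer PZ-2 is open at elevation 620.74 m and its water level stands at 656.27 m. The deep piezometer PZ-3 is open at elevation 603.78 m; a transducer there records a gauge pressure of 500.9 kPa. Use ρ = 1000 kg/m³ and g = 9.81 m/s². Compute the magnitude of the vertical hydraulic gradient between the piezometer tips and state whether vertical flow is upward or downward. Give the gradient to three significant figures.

|i_v| ≈ 0.0843; vertical flow is downward

Total head at PZ-2: h = 656.27 m (water level in the standpipe).
Pressure head at PZ-3: ψ = P/(ρg) = 500.9×1000 / (1000 × 9.81) = 51.06 m.
Total head at PZ-3: h = z + ψ = 603.78 + 51.06 = 654.84 m.
Δh = h(PZ-2) − h(PZ-3) = 656.27 − 654.84 = 1.43 m.
Vertical separation Δz = 620.74 − 603.78 = 16.96 m.
|i_v| = |Δh| / Δz = 1.43 / 16.96 = 0.0843.
Head is higher in the shallow piezometer, so vertical flow is downward (recharge condition).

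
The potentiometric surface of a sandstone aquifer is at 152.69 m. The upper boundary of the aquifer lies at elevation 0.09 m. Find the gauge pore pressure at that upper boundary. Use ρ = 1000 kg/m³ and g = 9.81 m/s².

P ≈ 1500 kPa

Pressure head at the aquifer top: ψ = h − z = 152.69 − 0.09 = 152.60 m.
P = ρgψ = 1000 × 9.81 × 152.60 = 1497006 Pa ≈ 1500 kPa.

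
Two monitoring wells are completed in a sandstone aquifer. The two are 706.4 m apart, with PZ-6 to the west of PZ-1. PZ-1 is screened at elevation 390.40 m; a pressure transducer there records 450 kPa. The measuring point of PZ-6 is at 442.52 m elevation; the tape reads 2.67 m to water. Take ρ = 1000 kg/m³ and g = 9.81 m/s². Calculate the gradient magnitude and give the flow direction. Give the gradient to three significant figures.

i ≈ 0.00507; groundwater flows toward the east

Pressure head at PZ-1: ψ = P/(ρg) = 450×1000 / (1000 × 9.81) = 45.87 m.
Total head at PZ-1: h = z + ψ = 390.40 + 45.87 = 436.27 m.
Total head at PZ-6: h = 442.52 − 2.67 = 439.85 m.
Head difference: h(PZ-1) − h(PZ-6) = 436.27 − 439.85 = -3.58 m.
Hydraulic gradient: i = |Δh| / L = 3.58 / 706.4 = 0.00507.
Flow is from higher to lower head: from PZ-6 toward PZ-1, i.e. toward the east.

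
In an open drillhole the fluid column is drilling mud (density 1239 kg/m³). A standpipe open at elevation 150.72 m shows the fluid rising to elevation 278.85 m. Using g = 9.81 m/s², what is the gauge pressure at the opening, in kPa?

P ≈ 1560 kPa

Pressure head ψ = h − z = 278.85 − 150.72 = 128.13 m.
P = ρgψ = 1239 × 9.81 × 128.13 = 1557368 Pa ≈ 1560 kPa.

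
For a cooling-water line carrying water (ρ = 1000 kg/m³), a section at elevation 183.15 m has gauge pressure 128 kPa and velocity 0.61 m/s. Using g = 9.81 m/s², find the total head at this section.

Pressure head ψ = P/(ρg) = 128×1000 / (1000 × 9.81) = 13.05 m.
Velocity head = v²/(2g) = 0.61² / (2 × 9.81) = 0.019 m.
h = z + ψ + v²/(2g) = 183.15 + 13.05 + 0.019 = 196.22 m.

h ≈ 196.22 m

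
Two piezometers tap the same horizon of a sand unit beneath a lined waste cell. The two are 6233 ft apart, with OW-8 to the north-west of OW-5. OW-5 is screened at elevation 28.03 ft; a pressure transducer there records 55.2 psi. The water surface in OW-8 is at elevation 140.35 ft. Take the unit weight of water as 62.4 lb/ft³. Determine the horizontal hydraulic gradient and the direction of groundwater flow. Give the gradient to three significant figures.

Pressure head at OW-5: ψ = 144·P/γ = 144 × 55.2 / 62.4 = 127.38 ft.
Total head at OW-5: h = z + ψ = 28.03 + 127.38 = 155.41 ft.
Total head at OW-8: h = 140.35 ft (water level in the piezometer is the total head).
Head difference: h(OW-5) − h(OW-8) = 155.41 − 140.35 = 15.06 ft.
Hydraulic gradient: i = |Δh| / L = 15.06 / 6233 = 0.00242.
Flow is from higher to lower head: from OW-5 toward OW-8, i.e. toward the north-west.

i ≈ 0.00242; groundwater flows toward the north-west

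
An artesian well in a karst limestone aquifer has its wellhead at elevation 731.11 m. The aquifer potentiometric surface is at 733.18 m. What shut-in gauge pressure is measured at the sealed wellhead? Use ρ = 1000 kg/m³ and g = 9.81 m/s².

P ≈ 20.3 kPa

Head above the cap: Δh = 733.18 − 731.11 = 2.07 m.
P = ρgΔh = 1000 × 9.81 × 2.07 = 20307 Pa ≈ 20.3 kPa.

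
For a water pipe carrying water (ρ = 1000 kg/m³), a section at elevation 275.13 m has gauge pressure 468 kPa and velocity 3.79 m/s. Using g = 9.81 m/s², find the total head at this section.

Pressure head ψ = P/(ρg) = 468×1000 / (1000 × 9.81) = 47.71 m.
Velocity head = v²/(2g) = 3.79² / (2 × 9.81) = 0.732 m.
h = z + ψ + v²/(2g) = 275.13 + 47.71 + 0.732 = 323.57 m.

h ≈ 323.57 m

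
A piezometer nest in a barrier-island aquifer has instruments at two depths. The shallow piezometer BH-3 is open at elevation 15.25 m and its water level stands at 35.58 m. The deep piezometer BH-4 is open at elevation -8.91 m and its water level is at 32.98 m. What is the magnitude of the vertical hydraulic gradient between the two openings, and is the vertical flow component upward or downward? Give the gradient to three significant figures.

|i_v| ≈ 0.108; vertical flow is downward

Total head at BH-3: h = 35.58 m (water level in the standpipe).
Total head at BH-4: h = 32.98 m.
Δh = h(BH-3) − h(BH-4) = 35.58 − 32.98 = 2.60 m.
Vertical separation Δz = 15.25 − (-8.91) = 24.16 m.
|i_v| = |Δh| / Δz = 2.60 / 24.16 = 0.108.
Head is higher in the shallow piezometer, so vertical flow is downward (recharge condition).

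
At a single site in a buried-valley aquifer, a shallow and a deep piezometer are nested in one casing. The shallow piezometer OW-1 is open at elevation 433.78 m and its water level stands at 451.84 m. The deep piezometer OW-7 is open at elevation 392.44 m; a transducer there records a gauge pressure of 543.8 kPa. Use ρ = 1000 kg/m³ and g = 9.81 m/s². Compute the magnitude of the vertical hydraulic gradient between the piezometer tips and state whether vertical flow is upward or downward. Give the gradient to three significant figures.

|i_v| ≈ 0.0960; vertical flow is downward

Total head at OW-1: h = 451.84 m (water level in the standpipe).
Pressure head at OW-7: ψ = P/(ρg) = 543.8×1000 / (1000 × 9.81) = 55.43 m.
Total head at OW-7: h = z + ψ = 392.44 + 55.43 = 447.87 m.
Δh = h(OW-1) − h(OW-7) = 451.84 − 447.87 = 3.97 m.
Vertical separation Δz = 433.78 − 392.44 = 41.34 m.
|i_v| = |Δh| / Δz = 3.97 / 41.34 = 0.0960.
Head is higher in the shallow piezometer, so vertical flow is downward (recharge condition).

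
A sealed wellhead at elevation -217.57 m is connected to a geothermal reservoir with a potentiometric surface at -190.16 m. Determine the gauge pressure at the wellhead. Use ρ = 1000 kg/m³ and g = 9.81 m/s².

P ≈ 269 kPa

Head above the cap: Δh = -190.16 − (-217.57) = 27.41 m.
P = ρgΔh = 1000 × 9.81 × 27.41 = 268892 Pa ≈ 269 kPa.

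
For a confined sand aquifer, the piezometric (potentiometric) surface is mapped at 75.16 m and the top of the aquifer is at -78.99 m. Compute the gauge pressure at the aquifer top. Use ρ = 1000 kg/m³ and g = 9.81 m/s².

Pressure head at the aquifer top: ψ = h − z = 75.16 − (-78.99) = 154.15 m.
P = ρgψ = 1000 × 9.81 × 154.15 = 1512211 Pa ≈ 1510 kPa.

P ≈ 1510 kPa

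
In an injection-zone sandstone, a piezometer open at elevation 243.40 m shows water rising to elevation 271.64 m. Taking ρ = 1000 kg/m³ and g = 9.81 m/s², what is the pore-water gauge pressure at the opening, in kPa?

P ≈ 277 kPa

Pressure head ψ = h − z = 271.64 − 243.40 = 28.24 m.
P = ρgψ = 1000 × 9.81 × 28.24 = 277034 Pa ≈ 277 kPa.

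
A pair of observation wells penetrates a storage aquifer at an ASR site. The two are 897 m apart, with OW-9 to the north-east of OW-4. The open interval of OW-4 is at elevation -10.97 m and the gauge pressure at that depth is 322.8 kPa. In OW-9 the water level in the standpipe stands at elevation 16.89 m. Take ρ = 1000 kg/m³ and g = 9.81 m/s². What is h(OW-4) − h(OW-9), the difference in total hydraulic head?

Pressure head at OW-4: ψ = P/(ρg) = 322.8×1000 / (1000 × 9.81) = 32.91 m.
Total head at OW-4: h = z + ψ = -10.97 + 32.91 = 21.94 m.
Total head at OW-9: h = 16.89 m (water level in the piezometer is the total head).
Head difference: h(OW-4) − h(OW-9) = 21.94 − 16.89 = 5.05 m.

Δh ≈ 5.05 m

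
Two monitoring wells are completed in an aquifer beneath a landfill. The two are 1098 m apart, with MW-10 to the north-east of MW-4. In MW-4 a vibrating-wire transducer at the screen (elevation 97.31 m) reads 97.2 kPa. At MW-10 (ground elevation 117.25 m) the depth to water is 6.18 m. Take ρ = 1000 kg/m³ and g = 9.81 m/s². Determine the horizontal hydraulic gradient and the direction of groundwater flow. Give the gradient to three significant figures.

Pressure head at MW-4: ψ = P/(ρg) = 97.2×1000 / (1000 × 9.81) = 9.91 m.
Total head at MW-4: h = z + ψ = 97.31 + 9.91 = 107.22 m.
Total head at MW-10: h = 117.25 − 6.18 = 111.07 m.
Head difference: h(MW-4) − h(MW-10) = 107.22 − 111.07 = -3.85 m.
Hydraulic gradient: i = |Δh| / L = 3.85 / 1098 = 0.00351.
Flow is from higher to lower head: from MW-10 toward MW-4, i.e. toward the south-west.

i ≈ 0.00351; groundwater flows toward the south-west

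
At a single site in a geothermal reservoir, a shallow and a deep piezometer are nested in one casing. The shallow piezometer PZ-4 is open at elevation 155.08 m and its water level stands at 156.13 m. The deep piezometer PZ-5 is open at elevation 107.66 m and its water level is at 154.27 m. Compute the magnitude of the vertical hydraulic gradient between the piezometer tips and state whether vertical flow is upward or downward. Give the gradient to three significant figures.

Total head at PZ-4: h = 156.13 m (water level in the standpipe).
Total head at PZ-5: h = 154.27 m.
Δh = h(PZ-4) − h(PZ-5) = 156.13 − 154.27 = 1.86 m.
Vertical separation Δz = 155.08 − 107.66 = 47.42 m.
|i_v| = |Δh| / Δz = 1.86 / 47.42 = 0.0392.
Head is higher in the shallow piezometer, so vertical flow is downward (recharge condition).

|i_v| ≈ 0.0392; vertical flow is downward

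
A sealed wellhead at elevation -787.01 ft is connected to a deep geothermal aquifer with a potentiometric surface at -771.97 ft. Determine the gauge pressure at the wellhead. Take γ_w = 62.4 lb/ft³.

P ≈ 6.52 psi

Head above the cap: Δh = -771.97 − (-787.01) = 15.04 ft.
P = γΔh/144 = 62.4 × 15.04 / 144 = 6.52 psi.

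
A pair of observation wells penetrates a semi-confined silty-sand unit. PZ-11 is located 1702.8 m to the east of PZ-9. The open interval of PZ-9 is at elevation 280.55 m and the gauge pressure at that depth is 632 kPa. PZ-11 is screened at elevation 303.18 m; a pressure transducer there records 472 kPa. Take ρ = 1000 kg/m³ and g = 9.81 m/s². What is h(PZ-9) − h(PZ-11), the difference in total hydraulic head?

Δh ≈ -6.32 m

Pressure head at PZ-9: ψ = P/(ρg) = 632×1000 / (1000 × 9.81) = 64.42 m.
Total head at PZ-9: h = z + ψ = 280.55 + 64.42 = 344.97 m.
Pressure head at PZ-11: ψ = P/(ρg) = 472×1000 / (1000 × 9.81) = 48.11 m.
Total head at PZ-11: h = z + ψ = 303.18 + 48.11 = 351.29 m.
Head difference: h(PZ-9) − h(PZ-11) = 344.97 − 351.29 = -6.32 m.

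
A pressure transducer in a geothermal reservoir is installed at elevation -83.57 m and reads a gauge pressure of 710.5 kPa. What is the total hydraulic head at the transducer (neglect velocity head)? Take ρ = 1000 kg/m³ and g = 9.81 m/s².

h ≈ -11.14 m

ψ = P/(ρg) = 710.5×1000 / (1000 × 9.81) = 72.43 m.
h = z + ψ = -83.57 + 72.43 = -11.14 m.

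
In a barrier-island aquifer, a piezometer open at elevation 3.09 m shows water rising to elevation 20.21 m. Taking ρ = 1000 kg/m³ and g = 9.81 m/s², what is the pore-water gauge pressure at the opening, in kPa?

Pressure head ψ = h − z = 20.21 − 3.09 = 17.12 m.
P = ρgψ = 1000 × 9.81 × 17.12 = 167947 Pa ≈ 168 kPa.

P ≈ 168 kPa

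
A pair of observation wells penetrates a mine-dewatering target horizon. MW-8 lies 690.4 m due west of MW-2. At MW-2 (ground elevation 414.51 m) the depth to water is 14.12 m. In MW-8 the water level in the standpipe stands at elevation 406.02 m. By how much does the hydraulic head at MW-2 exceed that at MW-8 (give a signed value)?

Δh ≈ -5.63 m

Total head at MW-2: h = 414.51 − 14.12 = 400.39 m.
Total head at MW-8: h = 406.02 m (water level in the piezometer is the total head).
Head difference: h(MW-2) − h(MW-8) = 400.39 − 406.02 = -5.63 m.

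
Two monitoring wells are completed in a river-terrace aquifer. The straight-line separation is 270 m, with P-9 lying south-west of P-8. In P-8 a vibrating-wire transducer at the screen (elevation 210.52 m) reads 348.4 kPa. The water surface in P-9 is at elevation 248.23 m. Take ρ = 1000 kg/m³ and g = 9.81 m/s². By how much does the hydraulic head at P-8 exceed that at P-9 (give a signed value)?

Pressure head at P-8: ψ = P/(ρg) = 348.4×1000 / (1000 × 9.81) = 35.51 m.
Total head at P-8: h = z + ψ = 210.52 + 35.51 = 246.03 m.
Total head at P-9: h = 248.23 m (water level in the piezometer is the total head).
Head difference: h(P-8) − h(P-9) = 246.03 − 248.23 = -2.20 m.

Δh ≈ -2.20 m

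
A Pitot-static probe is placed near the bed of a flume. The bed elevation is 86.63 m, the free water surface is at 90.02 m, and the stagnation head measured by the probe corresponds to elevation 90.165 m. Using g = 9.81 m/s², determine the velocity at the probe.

Near the bed, under hydrostatic conditions, the piezometric head (z + ψ) equals the free-surface elevation, 90.02 m.
Velocity head = total − piezometric = 90.165 − 90.02 = 0.145 m.
v = √(2g·h_v) = √(2 × 9.81 × 0.145) = 1.69 m/s.

v ≈ 1.69 m/s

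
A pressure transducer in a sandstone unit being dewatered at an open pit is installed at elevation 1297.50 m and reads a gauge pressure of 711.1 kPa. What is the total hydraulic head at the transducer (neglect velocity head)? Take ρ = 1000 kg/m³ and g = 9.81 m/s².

ψ = P/(ρg) = 711.1×1000 / (1000 × 9.81) = 72.49 m.
h = z + ψ = 1297.50 + 72.49 = 1369.99 m.

h ≈ 1369.99 m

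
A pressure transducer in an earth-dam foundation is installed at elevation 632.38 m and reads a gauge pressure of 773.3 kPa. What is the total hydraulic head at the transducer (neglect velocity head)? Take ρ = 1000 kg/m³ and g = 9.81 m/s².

h ≈ 711.21 m

ψ = P/(ρg) = 773.3×1000 / (1000 × 9.81) = 78.83 m.
h = z + ψ = 632.38 + 78.83 = 711.21 m.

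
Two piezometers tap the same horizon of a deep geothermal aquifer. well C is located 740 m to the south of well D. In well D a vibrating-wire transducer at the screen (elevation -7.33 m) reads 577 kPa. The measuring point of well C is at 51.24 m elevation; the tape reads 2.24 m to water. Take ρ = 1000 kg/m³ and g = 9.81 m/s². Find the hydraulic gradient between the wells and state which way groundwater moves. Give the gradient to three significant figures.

i ≈ 0.00336; groundwater flows toward the south

Pressure head at well D: ψ = P/(ρg) = 577×1000 / (1000 × 9.81) = 58.82 m.
Total head at well D: h = z + ψ = -7.33 + 58.82 = 51.49 m.
Total head at well C: h = 51.24 − 2.24 = 49.00 m.
Head difference: h(well D) − h(well C) = 51.49 − 49.00 = 2.49 m.
Hydraulic gradient: i = |Δh| / L = 2.49 / 740 = 0.00336.
Flow is from higher to lower head: from well D toward well C, i.e. toward the south.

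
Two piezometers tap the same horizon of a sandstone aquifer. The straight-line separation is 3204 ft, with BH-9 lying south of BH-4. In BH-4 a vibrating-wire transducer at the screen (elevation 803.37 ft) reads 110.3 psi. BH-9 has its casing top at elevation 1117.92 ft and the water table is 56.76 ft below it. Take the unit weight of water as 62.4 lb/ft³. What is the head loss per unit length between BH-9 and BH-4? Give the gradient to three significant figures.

i ≈ 0.00101 ft/ft

Pressure head at BH-4: ψ = 144·P/γ = 144 × 110.3 / 62.4 = 254.54 ft.
Total head at BH-4: h = z + ψ = 803.37 + 254.54 = 1057.91 ft.
Total head at BH-9: h = 1117.92 − 56.76 = 1061.16 ft.
Head difference: h(BH-4) − h(BH-9) = 1057.91 − 1061.16 = -3.25 ft.
Hydraulic gradient: i = |Δh| / L = 3.25 / 3204 = 0.00101.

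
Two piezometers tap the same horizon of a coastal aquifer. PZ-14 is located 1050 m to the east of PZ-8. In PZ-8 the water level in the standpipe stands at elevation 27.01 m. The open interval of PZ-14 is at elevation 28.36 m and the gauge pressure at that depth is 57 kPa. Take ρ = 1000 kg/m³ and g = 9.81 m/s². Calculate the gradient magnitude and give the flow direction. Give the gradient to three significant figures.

Total head at PZ-8: h = 27.01 m (water level in the piezometer is the total head).
Pressure head at PZ-14: ψ = P/(ρg) = 57×1000 / (1000 × 9.81) = 5.81 m.
Total head at PZ-14: h = z + ψ = 28.36 + 5.81 = 34.17 m.
Head difference: h(PZ-8) − h(PZ-14) = 27.01 − 34.17 = -7.16 m.
Hydraulic gradient: i = |Δh| / L = 7.16 / 1050 = 0.00682.
Flow is from higher to lower head: from PZ-14 toward PZ-8, i.e. toward the west.

i ≈ 0.00682; groundwater flows toward the west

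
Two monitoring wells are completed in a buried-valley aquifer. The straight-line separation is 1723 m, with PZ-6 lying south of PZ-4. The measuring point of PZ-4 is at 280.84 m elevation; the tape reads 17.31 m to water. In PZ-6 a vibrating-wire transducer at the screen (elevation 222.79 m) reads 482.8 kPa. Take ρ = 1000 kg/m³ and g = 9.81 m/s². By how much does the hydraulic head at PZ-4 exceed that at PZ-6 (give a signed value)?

Δh ≈ -8.48 m

Total head at PZ-4: h = 280.84 − 17.31 = 263.53 m.
Pressure head at PZ-6: ψ = P/(ρg) = 482.8×1000 / (1000 × 9.81) = 49.22 m.
Total head at PZ-6: h = z + ψ = 222.79 + 49.22 = 272.01 m.
Head difference: h(PZ-4) − h(PZ-6) = 263.53 − 272.01 = -8.48 m.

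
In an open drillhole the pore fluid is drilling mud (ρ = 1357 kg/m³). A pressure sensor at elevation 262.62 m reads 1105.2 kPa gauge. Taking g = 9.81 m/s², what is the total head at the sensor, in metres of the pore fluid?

h ≈ 345.64 m

ψ = P/(ρg) = 1105.2×1000 / (1357 × 9.81) = 83.02 m.
h = z + ψ = 262.62 + 83.02 = 345.64 m.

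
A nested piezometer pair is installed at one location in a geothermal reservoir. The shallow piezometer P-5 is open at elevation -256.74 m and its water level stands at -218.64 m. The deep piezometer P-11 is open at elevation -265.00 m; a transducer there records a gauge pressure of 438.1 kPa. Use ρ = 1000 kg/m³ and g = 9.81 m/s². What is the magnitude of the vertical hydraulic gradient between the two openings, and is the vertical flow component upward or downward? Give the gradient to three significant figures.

Total head at P-5: h = -218.64 m (water level in the standpipe).
Pressure head at P-11: ψ = P/(ρg) = 438.1×1000 / (1000 × 9.81) = 44.66 m.
Total head at P-11: h = z + ψ = -265.00 + 44.66 = -220.34 m.
Δh = h(P-5) − h(P-11) = -218.64 − (-220.34) = 1.70 m.
Vertical separation Δz = -256.74 − (-265.00) = 8.26 m.
|i_v| = |Δh| / Δz = 1.70 / 8.26 = 0.206.
Head is higher in the shallow piezometer, so vertical flow is downward (recharge condition).

|i_v| ≈ 0.206; vertical flow is downward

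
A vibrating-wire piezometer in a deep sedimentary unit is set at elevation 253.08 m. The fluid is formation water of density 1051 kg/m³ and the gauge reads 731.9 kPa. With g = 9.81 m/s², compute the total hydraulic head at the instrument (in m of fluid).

h ≈ 324.07 m

ψ = P/(ρg) = 731.9×1000 / (1051 × 9.81) = 70.99 m.
h = z + ψ = 253.08 + 70.99 = 324.07 m.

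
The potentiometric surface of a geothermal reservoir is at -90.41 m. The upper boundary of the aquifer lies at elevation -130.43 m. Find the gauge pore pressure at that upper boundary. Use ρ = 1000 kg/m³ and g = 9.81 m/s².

Pressure head at the aquifer top: ψ = h − z = -90.41 − (-130.43) = 40.02 m.
P = ρgψ = 1000 × 9.81 × 40.02 = 392596 Pa ≈ 393 kPa.

P ≈ 393 kPa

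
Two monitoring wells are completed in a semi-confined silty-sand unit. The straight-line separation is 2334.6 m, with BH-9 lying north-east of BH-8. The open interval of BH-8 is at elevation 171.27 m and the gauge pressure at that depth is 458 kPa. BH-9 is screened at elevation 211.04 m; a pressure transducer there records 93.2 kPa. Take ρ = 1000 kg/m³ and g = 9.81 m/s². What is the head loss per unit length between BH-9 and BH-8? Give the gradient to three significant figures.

i ≈ 0.00111 m/m

Pressure head at BH-8: ψ = P/(ρg) = 458×1000 / (1000 × 9.81) = 46.69 m.
Total head at BH-8: h = z + ψ = 171.27 + 46.69 = 217.96 m.
Pressure head at BH-9: ψ = P/(ρg) = 93.2×1000 / (1000 × 9.81) = 9.50 m.
Total head at BH-9: h = z + ψ = 211.04 + 9.50 = 220.54 m.
Head difference: h(BH-8) − h(BH-9) = 217.96 − 220.54 = -2.58 m.
Hydraulic gradient: i = |Δh| / L = 2.58 / 2334.6 = 0.00111.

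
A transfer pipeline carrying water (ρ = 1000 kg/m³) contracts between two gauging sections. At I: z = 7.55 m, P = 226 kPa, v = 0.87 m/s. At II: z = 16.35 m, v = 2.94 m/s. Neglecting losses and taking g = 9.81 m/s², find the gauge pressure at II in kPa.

Pressure head at I: ψ₁ = P₁/(ρg) = 226×1000 / (1000 × 9.81) = 23.04 m.
Velocity heads: v₁²/2g = 0.87²/19.62 = 0.039 m; v₂²/2g = 2.94²/19.62 = 0.441 m.
Total head H = z₁ + ψ₁ + v₁²/2g = 7.55 + 23.04 + 0.039 = 30.63 m.
ψ₂ = H − z₂ − v₂²/2g = 30.63 − 16.35 − 0.441 = 13.84 m.
P₂ = ρgψ₂ = 1000 × 9.81 × 13.84 ≈ 136 kPa.

P₂ ≈ 136 kPa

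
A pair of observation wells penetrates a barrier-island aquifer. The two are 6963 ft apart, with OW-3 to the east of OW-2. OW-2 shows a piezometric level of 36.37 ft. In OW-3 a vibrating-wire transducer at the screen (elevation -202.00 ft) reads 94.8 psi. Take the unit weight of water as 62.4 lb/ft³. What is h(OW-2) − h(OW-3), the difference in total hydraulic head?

Total head at OW-2: h = 36.37 ft (water level in the piezometer is the total head).
Pressure head at OW-3: ψ = 144·P/γ = 144 × 94.8 / 62.4 = 218.77 ft.
Total head at OW-3: h = z + ψ = -202.00 + 218.77 = 16.77 ft.
Head difference: h(OW-2) − h(OW-3) = 36.37 − 16.77 = 19.60 ft.

Δh ≈ 19.60 ft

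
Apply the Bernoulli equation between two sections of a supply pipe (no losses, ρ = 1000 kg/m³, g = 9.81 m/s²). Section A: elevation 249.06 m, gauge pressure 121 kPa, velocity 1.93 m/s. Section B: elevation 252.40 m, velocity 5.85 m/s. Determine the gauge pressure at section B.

P₂ ≈ 73.0 kPa

Pressure head at A: ψ₁ = P₁/(ρg) = 121×1000 / (1000 × 9.81) = 12.33 m.
Velocity heads: v₁²/2g = 1.93²/19.62 = 0.190 m; v₂²/2g = 5.85²/19.62 = 1.744 m.
Total head H = z₁ + ψ₁ + v₁²/2g = 249.06 + 12.33 + 0.190 = 261.58 m.
ψ₂ = H − z₂ − v₂²/2g = 261.58 − 252.40 − 1.744 = 7.44 m.
P₂ = ρgψ₂ = 1000 × 9.81 × 7.44 ≈ 73.0 kPa.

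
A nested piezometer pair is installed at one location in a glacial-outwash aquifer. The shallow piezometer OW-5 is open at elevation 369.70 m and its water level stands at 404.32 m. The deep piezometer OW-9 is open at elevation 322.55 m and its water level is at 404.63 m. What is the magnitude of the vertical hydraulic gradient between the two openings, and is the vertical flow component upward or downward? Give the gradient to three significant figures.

Total head at OW-5: h = 404.32 m (water level in the standpipe).
Total head at OW-9: h = 404.63 m.
Δh = h(OW-5) − h(OW-9) = 404.32 − 404.63 = -0.31 m.
Vertical separation Δz = 369.70 − 322.55 = 47.15 m.
|i_v| = |Δh| / Δz = 0.31 / 47.15 = 0.00657.
Head is higher in the deep piezometer, so vertical flow is upward (discharge condition).

|i_v| ≈ 0.00657; vertical flow is upward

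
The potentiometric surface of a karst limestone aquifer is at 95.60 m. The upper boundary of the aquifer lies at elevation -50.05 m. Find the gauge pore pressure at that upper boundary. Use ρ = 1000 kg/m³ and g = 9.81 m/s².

P ≈ 1430 kPa

Pressure head at the aquifer top: ψ = h − z = 95.60 − (-50.05) = 145.65 m.
P = ρgψ = 1000 × 9.81 × 145.65 = 1428826 Pa ≈ 1430 kPa.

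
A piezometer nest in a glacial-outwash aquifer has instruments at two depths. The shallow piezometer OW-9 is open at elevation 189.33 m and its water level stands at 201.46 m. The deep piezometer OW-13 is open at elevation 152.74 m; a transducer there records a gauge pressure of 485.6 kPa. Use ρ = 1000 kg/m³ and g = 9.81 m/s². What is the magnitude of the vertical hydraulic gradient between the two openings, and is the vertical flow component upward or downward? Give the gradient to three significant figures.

Total head at OW-9: h = 201.46 m (water level in the standpipe).
Pressure head at OW-13: ψ = P/(ρg) = 485.6×1000 / (1000 × 9.81) = 49.50 m.
Total head at OW-13: h = z + ψ = 152.74 + 49.50 = 202.24 m.
Δh = h(OW-9) − h(OW-13) = 201.46 − 202.24 = -0.78 m.
Vertical separation Δz = 189.33 − 152.74 = 36.59 m.
|i_v| = |Δh| / Δz = 0.78 / 36.59 = 0.0213.
Head is higher in the deep piezometer, so vertical flow is upward (discharge condition).

|i_v| ≈ 0.0213; vertical flow is upward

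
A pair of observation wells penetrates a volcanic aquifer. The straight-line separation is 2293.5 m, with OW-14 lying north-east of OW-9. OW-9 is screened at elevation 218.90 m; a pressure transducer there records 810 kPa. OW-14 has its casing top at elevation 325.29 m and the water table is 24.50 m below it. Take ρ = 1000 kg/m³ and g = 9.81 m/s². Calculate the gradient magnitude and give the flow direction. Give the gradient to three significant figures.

Pressure head at OW-9: ψ = P/(ρg) = 810×1000 / (1000 × 9.81) = 82.57 m.
Total head at OW-9: h = z + ψ = 218.90 + 82.57 = 301.47 m.
Total head at OW-14: h = 325.29 − 24.50 = 300.79 m.
Head difference: h(OW-9) − h(OW-14) = 301.47 − 300.79 = 0.68 m.
Hydraulic gradient: i = |Δh| / L = 0.68 / 2293.5 = 0.000296.
Flow is from higher to lower head: from OW-9 toward OW-14, i.e. toward the north-east.

i ≈ 0.000296; groundwater flows toward the north-east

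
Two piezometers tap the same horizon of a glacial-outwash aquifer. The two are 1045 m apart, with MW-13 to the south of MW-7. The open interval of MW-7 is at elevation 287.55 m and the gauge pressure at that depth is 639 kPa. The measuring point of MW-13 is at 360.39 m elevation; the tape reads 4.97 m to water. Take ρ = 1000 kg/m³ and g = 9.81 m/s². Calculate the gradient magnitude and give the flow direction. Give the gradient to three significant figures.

Pressure head at MW-7: ψ = P/(ρg) = 639×1000 / (1000 × 9.81) = 65.14 m.
Total head at MW-7: h = z + ψ = 287.55 + 65.14 = 352.69 m.
Total head at MW-13: h = 360.39 − 4.97 = 355.42 m.
Head difference: h(MW-7) − h(MW-13) = 352.69 − 355.42 = -2.73 m.
Hydraulic gradient: i = |Δh| / L = 2.73 / 1045 = 0.00261.
Flow is from higher to lower head: from MW-13 toward MW-7, i.e. toward the north.

i ≈ 0.00261; groundwater flows toward the north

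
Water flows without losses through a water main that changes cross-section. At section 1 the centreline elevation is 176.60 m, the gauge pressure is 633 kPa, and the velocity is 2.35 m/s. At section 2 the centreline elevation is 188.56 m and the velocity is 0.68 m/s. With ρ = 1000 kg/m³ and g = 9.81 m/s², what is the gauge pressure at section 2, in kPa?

P₂ ≈ 518 kPa

Pressure head at 1: ψ₁ = P₁/(ρg) = 633×1000 / (1000 × 9.81) = 64.53 m.
Velocity heads: v₁²/2g = 2.35²/19.62 = 0.281 m; v₂²/2g = 0.68²/19.62 = 0.024 m.
Total head H = z₁ + ψ₁ + v₁²/2g = 176.60 + 64.53 + 0.281 = 241.41 m.
ψ₂ = H − z₂ − v₂²/2g = 241.41 − 188.56 − 0.024 = 52.83 m.
P₂ = ρgψ₂ = 1000 × 9.81 × 52.83 ≈ 518 kPa.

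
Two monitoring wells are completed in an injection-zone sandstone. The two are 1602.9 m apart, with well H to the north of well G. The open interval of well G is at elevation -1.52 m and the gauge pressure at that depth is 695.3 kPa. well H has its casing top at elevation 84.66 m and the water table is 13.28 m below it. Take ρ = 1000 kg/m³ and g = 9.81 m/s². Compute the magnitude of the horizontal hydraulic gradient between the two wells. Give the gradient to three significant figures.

Pressure head at well G: ψ = P/(ρg) = 695.3×1000 / (1000 × 9.81) = 70.88 m.
Total head at well G: h = z + ψ = -1.52 + 70.88 = 69.36 m.
Total head at well H: h = 84.66 − 13.28 = 71.38 m.
Head difference: h(well G) − h(well H) = 69.36 − 71.38 = -2.02 m.
Hydraulic gradient: i = |Δh| / L = 2.02 / 1602.9 = 0.00126.

i ≈ 0.00126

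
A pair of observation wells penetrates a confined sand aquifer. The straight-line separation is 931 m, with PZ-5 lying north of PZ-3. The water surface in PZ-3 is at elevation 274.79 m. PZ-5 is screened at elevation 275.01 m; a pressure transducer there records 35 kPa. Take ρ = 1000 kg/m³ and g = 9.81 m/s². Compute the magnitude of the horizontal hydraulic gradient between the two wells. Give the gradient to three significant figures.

i ≈ 0.00407

Total head at PZ-3: h = 274.79 m (water level in the piezometer is the total head).
Pressure head at PZ-5: ψ = P/(ρg) = 35×1000 / (1000 × 9.81) = 3.57 m.
Total head at PZ-5: h = z + ψ = 275.01 + 3.57 = 278.58 m.
Head difference: h(PZ-3) − h(PZ-5) = 274.79 − 278.58 = -3.79 m.
Hydraulic gradient: i = |Δh| / L = 3.79 / 931 = 0.00407.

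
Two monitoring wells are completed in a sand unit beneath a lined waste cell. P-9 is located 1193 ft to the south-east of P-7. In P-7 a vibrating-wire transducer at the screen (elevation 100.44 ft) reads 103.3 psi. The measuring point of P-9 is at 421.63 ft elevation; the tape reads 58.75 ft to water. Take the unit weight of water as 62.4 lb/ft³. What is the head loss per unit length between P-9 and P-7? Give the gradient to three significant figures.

Pressure head at P-7: ψ = 144·P/γ = 144 × 103.3 / 62.4 = 238.38 ft.
Total head at P-7: h = z + ψ = 100.44 + 238.38 = 338.82 ft.
Total head at P-9: h = 421.63 − 58.75 = 362.88 ft.
Head difference: h(P-7) − h(P-9) = 338.82 − 362.88 = -24.06 ft.
Hydraulic gradient: i = |Δh| / L = 24.06 / 1193 = 0.0202.

i ≈ 0.0202 ft/ft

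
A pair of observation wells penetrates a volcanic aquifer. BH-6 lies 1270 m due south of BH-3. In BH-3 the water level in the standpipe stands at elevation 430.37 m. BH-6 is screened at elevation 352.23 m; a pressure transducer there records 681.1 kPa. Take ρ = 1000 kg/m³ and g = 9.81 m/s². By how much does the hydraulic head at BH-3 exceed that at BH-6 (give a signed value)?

Total head at BH-3: h = 430.37 m (water level in the piezometer is the total head).
Pressure head at BH-6: ψ = P/(ρg) = 681.1×1000 / (1000 × 9.81) = 69.43 m.
Total head at BH-6: h = z + ψ = 352.23 + 69.43 = 421.66 m.
Head difference: h(BH-3) − h(BH-6) = 430.37 − 421.66 = 8.71 m.

Δh ≈ 8.71 m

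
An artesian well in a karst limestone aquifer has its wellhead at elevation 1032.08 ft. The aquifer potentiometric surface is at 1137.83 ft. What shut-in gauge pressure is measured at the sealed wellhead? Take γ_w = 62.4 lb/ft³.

P ≈ 45.8 psi

Head above the cap: Δh = 1137.83 − 1032.08 = 105.75 ft.
P = γΔh/144 = 62.4 × 105.75 / 144 = 45.8 psi.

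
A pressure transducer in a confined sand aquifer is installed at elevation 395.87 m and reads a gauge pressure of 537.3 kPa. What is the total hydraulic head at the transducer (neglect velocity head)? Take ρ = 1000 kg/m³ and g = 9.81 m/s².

h ≈ 450.64 m

ψ = P/(ρg) = 537.3×1000 / (1000 × 9.81) = 54.77 m.
h = z + ψ = 395.87 + 54.77 = 450.64 m.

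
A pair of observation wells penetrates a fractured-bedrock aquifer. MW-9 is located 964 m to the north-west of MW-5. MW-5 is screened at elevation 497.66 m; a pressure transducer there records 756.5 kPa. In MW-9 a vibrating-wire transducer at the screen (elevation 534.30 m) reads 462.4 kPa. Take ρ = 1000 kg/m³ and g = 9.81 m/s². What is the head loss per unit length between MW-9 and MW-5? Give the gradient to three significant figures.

Pressure head at MW-5: ψ = P/(ρg) = 756.5×1000 / (1000 × 9.81) = 77.12 m.
Total head at MW-5: h = z + ψ = 497.66 + 77.12 = 574.78 m.
Pressure head at MW-9: ψ = P/(ρg) = 462.4×1000 / (1000 × 9.81) = 47.14 m.
Total head at MW-9: h = z + ψ = 534.30 + 47.14 = 581.44 m.
Head difference: h(MW-5) − h(MW-9) = 574.78 − 581.44 = -6.66 m.
Hydraulic gradient: i = |Δh| / L = 6.66 / 964 = 0.00691.

i ≈ 0.00691 m/m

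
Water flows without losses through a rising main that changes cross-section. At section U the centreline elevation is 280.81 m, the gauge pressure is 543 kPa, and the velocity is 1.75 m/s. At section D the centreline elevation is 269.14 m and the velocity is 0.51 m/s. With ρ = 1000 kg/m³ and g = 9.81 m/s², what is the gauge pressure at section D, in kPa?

Pressure head at U: ψ₁ = P₁/(ρg) = 543×1000 / (1000 × 9.81) = 55.35 m.
Velocity heads: v₁²/2g = 1.75²/19.62 = 0.156 m; v₂²/2g = 0.51²/19.62 = 0.013 m.
Total head H = z₁ + ψ₁ + v₁²/2g = 280.81 + 55.35 + 0.156 = 336.32 m.
ψ₂ = H − z₂ − v₂²/2g = 336.32 − 269.14 − 0.013 = 67.17 m.
P₂ = ρgψ₂ = 1000 × 9.81 × 67.17 ≈ 659 kPa.

P₂ ≈ 659 kPa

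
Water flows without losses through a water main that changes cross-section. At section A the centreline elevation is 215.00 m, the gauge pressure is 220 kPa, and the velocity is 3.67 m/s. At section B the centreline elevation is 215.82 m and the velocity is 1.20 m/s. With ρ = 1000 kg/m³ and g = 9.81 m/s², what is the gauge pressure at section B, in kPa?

P₂ ≈ 218 kPa

Pressure head at A: ψ₁ = P₁/(ρg) = 220×1000 / (1000 × 9.81) = 22.43 m.
Velocity heads: v₁²/2g = 3.67²/19.62 = 0.686 m; v₂²/2g = 1.20²/19.62 = 0.073 m.
Total head H = z₁ + ψ₁ + v₁²/2g = 215.00 + 22.43 + 0.686 = 238.12 m.
ψ₂ = H − z₂ − v₂²/2g = 238.12 − 215.82 − 0.073 = 22.23 m.
P₂ = ρgψ₂ = 1000 × 9.81 × 22.23 ≈ 218 kPa.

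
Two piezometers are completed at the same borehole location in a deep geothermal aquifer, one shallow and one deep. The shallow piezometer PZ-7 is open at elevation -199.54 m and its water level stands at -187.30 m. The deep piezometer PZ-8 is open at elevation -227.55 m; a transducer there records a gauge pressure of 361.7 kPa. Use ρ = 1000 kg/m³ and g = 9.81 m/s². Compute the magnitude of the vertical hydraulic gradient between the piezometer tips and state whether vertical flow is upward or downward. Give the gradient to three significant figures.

Total head at PZ-7: h = -187.30 m (water level in the standpipe).
Pressure head at PZ-8: ψ = P/(ρg) = 361.7×1000 / (1000 × 9.81) = 36.87 m.
Total head at PZ-8: h = z + ψ = -227.55 + 36.87 = -190.68 m.
Δh = h(PZ-7) − h(PZ-8) = -187.30 − (-190.68) = 3.38 m.
Vertical separation Δz = -199.54 − (-227.55) = 28.01 m.
|i_v| = |Δh| / Δz = 3.38 / 28.01 = 0.121.
Head is higher in the shallow piezometer, so vertical flow is downward (recharge condition).

|i_v| ≈ 0.121; vertical flow is downward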